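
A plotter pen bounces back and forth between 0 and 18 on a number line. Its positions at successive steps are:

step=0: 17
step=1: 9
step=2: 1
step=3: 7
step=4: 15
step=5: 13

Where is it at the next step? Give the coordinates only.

5

The value travels 8 per step and bounces off the walls at 0 and 18.
  step 6: 13 → 5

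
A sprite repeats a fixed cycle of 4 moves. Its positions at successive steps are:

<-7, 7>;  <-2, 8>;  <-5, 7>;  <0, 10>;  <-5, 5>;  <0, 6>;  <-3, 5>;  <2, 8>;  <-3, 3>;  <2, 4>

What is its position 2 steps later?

The moves between consecutive positions are <+5, +1>, <-3, -1>, <+5, +3>, <-5, -5>, <+5, +1>, <-3, -1>, <+5, +3>, <-5, -5>, <+5, +1>; they repeat the 4-cycle [<+5, +1>, <-3, -1>, <+5, +3>, <-5, -5>].
step 10: apply <-3, -1> → <-1, 3>
step 11: apply <+5, +3> → <4, 6>

<4, 6>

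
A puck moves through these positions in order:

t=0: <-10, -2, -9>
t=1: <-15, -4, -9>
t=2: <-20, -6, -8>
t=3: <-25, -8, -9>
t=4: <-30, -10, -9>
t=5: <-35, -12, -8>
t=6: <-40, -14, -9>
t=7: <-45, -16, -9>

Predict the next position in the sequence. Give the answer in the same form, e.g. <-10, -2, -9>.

First: linear, -5 per step → -50 at step 8.
Second: linear, -2 per step → -18 at step 8.
Third: cycles through -9, -9, -8 every 3 steps. Step 8 lands at position 2 of the cycle → -8.

<-50, -18, -8>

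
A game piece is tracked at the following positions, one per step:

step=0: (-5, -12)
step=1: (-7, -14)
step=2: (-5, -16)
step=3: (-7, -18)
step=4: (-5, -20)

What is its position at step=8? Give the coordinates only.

First: cycles through -5, -7 every 2 steps. Step 8 lands at position 0 of the cycle → -5.
Second: linear, -2 per step → -28 at step 8.

(-5, -28)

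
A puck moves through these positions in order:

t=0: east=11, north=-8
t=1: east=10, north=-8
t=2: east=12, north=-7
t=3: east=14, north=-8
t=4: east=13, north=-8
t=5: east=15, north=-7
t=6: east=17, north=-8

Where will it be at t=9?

Differencing gives (-1,+0), (+2,+1), (+2,-1), (-1,+0), (+2,+1), (+2,-1). This is the pattern (-1,+0), (+2,+1), (+2,-1) repeated.
step 7: apply (-1,+0) → east=16, north=-8
step 8: apply (+2,+1) → east=18, north=-7
step 9: apply (+2,-1) → east=20, north=-8

east=20, north=-8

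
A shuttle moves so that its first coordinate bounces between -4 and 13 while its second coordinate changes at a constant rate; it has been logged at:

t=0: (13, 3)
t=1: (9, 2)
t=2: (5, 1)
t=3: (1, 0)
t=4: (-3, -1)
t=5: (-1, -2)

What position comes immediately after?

The first coordinate travels 4 per step and bounces off the walls at -4 and 13.
  step 6: -1 → 3
The second coordinate changes by -1 each step: at step 6 it is -3.

(3, -3)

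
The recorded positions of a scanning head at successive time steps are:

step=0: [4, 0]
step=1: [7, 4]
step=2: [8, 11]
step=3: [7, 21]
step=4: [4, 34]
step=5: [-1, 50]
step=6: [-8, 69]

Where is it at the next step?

[-17, 91]

Taking differences between consecutive positions: [+3, +4], [+1, +7], [-1, +10], [-3, +13], [-5, +16], [-7, +19]. These grow by [-2, +3] each step.
step 7: [-8, 69] + [-9, +22] → [-17, 91]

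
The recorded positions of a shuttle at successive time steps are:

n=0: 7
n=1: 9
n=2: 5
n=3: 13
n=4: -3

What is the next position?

29

Consecutive displacements +2, -4, +8, -16 scale by a factor of -2 each step.
step 5: -3 + 32 → 29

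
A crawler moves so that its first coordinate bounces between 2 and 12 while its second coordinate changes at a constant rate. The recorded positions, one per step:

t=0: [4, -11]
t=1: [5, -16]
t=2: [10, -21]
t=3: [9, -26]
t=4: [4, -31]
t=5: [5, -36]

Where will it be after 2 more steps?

The first coordinate reflects between 2 and 12, moving 5 per step.
  step 6: 5 → 10
  step 7: 10 → 9
The second coordinate changes by -5 each step: at step 7 it is -46.

[9, -46]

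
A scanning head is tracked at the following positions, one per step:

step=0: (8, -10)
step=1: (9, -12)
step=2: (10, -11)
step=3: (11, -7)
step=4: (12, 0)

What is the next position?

Taking differences between consecutive positions: (+1, -2), (+1, +1), (+1, +4), (+1, +7). These grow by (+0, +3) each step.
step 5: (12, 0) + (+1, +10) → (13, 10)

(13, 10)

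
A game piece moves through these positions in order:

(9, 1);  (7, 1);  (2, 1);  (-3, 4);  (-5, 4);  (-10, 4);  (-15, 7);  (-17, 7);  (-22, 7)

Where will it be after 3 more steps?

The moves between consecutive positions are (-2, +0), (-5, +0), (-5, +3), (-2, +0), (-5, +0), (-5, +3), (-2, +0), (-5, +0); they repeat the 3-cycle [(-2, +0), (-5, +0), (-5, +3)].
step 9: apply (-5, +3) → (-27, 10)
step 10: apply (-2, +0) → (-29, 10)
step 11: apply (-5, +0) → (-34, 10)

(-34, 10)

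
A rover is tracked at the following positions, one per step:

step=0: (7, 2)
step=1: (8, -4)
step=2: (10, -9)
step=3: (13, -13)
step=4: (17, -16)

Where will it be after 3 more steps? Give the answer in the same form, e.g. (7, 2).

(35, -19)

First differences are (+1, -6), (+2, -5), (+3, -4), (+4, -3); their common second difference is (+1, +1) (constant acceleration).
step 5: (17, -16) + (+5, -2) → (22, -18)
step 6: (22, -18) + (+6, -1) → (28, -19)
step 7: (28, -19) + (+7, +0) → (35, -19)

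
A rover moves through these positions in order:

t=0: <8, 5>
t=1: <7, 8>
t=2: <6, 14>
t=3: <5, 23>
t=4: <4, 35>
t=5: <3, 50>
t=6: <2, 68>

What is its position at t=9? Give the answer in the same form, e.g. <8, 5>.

First differences are <-1, +3>, <-1, +6>, <-1, +9>, <-1, +12>, <-1, +15>, <-1, +18>; their common second difference is <+0, +3> (constant acceleration).
step 7: <2, 68> + <-1, +21> → <1, 89>
step 8: <1, 89> + <-1, +24> → <0, 113>
step 9: <0, 113> + <-1, +27> → <-1, 140>

<-1, 140>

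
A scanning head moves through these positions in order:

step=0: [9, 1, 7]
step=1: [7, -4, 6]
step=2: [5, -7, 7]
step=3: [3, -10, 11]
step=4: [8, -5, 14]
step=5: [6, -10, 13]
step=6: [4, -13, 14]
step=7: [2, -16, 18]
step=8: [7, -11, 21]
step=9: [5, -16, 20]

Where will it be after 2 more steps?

[1, -22, 25]

The moves between consecutive positions are [-2, -5, -1], [-2, -3, +1], [-2, -3, +4], [+5, +5, +3], [-2, -5, -1], [-2, -3, +1], [-2, -3, +4], [+5, +5, +3], [-2, -5, -1]; they repeat the 4-cycle [[-2, -5, -1], [-2, -3, +1], [-2, -3, +4], [+5, +5, +3]].
step 10: apply [-2, -3, +1] → [3, -19, 21]
step 11: apply [-2, -3, +4] → [1, -22, 25]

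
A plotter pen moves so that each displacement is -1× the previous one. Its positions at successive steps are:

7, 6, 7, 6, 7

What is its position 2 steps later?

The jumps are -1, +1, -1, +1 — a geometric progression with ratio -1.
step 5: 7 − 1 → 6
step 6: 6 + 1 → 7

7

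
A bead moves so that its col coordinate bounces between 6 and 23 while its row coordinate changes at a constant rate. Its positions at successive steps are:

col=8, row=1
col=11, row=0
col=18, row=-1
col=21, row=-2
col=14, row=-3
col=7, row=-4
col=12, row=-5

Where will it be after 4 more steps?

col=6, row=-9

The col coordinate travels 7 per step and bounces off the walls at 6 and 23.
  step 7: 12 → 19
  step 8: 19 → 20
  step 9: 20 → 13
  step 10: 13 → 6
The row coordinate changes by -1 each step: at step 10 it is -9.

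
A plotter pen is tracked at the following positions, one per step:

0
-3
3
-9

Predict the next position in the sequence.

Consecutive displacements -3, +6, -12 scale by a factor of -2 each step.
step 4: -9 + 24 → 15

15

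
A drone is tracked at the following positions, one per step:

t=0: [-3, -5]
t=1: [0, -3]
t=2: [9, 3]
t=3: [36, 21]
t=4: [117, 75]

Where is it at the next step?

[360, 237]

The jumps are [+3, +2], [+9, +6], [+27, +18], [+81, +54] — a geometric progression with ratio 3.
step 5: [117, 75] + [+243, +162] → [360, 237]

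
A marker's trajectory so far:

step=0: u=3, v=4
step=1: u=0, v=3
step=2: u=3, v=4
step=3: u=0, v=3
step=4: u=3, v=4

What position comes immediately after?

Consecutive displacements (-3, -1), (+3, +1), (-3, -1), (+3, +1) scale by a factor of -1 each step.
step 5: u=3, v=4 + (-3, -1) → u=0, v=3

u=0, v=3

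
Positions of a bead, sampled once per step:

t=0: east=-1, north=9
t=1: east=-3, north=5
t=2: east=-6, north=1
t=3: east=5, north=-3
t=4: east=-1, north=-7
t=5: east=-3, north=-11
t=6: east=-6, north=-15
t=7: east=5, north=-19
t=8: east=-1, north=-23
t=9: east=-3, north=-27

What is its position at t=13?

The east coordinate repeats the cycle [-1, -3, -6, 5] with period 4; step 13 mod 4 = 1, giving -3.
The north coordinate changes by -4 each step, so at step 13 it is 9 + 13·(-4) = -43.

east=-3, north=-43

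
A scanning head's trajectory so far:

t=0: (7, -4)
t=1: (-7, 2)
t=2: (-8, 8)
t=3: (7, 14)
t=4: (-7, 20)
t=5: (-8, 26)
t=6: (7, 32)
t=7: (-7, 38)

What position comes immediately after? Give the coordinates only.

(-8, 44)

First: cycles through 7, -7, -8 every 3 steps. Step 8 lands at position 2 of the cycle → -8.
Second: linear, +6 per step → 44 at step 8.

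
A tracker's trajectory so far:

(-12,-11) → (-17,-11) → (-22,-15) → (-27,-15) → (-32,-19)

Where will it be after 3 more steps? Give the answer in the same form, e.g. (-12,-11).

(-47,-23)

Step-to-step displacements: (-5,+0), (-5,-4), (-5,+0), (-5,-4) — a repeating cycle of length 2.
step 5: apply (-5,+0) → (-37,-19)
step 6: apply (-5,-4) → (-42,-23)
step 7: apply (-5,+0) → (-47,-23)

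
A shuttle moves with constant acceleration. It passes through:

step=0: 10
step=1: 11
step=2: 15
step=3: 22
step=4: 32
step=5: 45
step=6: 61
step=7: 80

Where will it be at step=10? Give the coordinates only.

155

Successive displacements: +1, +4, +7, +10, +13, +16, +19 — each changes by +3.
step 8: 80 + 22 → 102
step 9: 102 + 25 → 127
step 10: 127 + 28 → 155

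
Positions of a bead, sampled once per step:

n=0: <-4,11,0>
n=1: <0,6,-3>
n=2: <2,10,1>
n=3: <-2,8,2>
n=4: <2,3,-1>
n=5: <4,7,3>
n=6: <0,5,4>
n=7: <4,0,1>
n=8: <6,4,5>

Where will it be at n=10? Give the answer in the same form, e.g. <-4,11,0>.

The moves between consecutive positions are <+4,-5,-3>, <+2,+4,+4>, <-4,-2,+1>, <+4,-5,-3>, <+2,+4,+4>, <-4,-2,+1>, <+4,-5,-3>, <+2,+4,+4>; they repeat the 3-cycle [<+4,-5,-3>, <+2,+4,+4>, <-4,-2,+1>].
step 9: apply <-4,-2,+1> → <2,2,6>
step 10: apply <+4,-5,-3> → <6,-3,3>

<6,-3,3>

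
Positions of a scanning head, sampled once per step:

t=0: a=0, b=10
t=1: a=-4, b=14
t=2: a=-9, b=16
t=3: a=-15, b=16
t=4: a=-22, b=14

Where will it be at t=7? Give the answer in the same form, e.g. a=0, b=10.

a=-49, b=-4

Successive displacements: (-4, +4), (-5, +2), (-6, +0), (-7, -2) — each changes by (-1, -2).
step 5: a=-22, b=14 + (-8, -4) → a=-30, b=10
step 6: a=-30, b=10 + (-9, -6) → a=-39, b=4
step 7: a=-39, b=4 + (-10, -8) → a=-49, b=-4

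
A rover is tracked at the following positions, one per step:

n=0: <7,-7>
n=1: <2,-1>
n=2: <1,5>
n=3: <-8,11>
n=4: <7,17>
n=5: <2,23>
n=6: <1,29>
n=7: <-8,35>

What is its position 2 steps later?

The first coordinate repeats the cycle [7, 2, 1, -8] with period 4; step 9 mod 4 = 1, giving 2.
The second coordinate changes by +6 each step, so at step 9 it is -7 + 9·(6) = 47.

<2,47>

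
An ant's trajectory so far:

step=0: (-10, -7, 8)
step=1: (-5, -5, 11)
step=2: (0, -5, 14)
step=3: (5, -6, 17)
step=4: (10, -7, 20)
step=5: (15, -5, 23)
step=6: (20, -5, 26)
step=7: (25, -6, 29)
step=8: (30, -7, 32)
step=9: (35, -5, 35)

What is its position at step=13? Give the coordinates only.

(55, -5, 47)

The first coordinate changes by +5 each step, so at step 13 it is -10 + 13·(5) = 55.
The second coordinate repeats the cycle [-7, -5, -5, -6] with period 4; step 13 mod 4 = 1, giving -5.
The third coordinate changes by +3 each step, so at step 13 it is 8 + 13·(3) = 47.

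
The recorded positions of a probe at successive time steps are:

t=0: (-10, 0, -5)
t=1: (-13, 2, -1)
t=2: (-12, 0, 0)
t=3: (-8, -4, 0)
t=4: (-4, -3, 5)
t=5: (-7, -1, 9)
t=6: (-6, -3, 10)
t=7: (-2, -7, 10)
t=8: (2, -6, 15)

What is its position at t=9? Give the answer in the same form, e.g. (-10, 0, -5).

The moves between consecutive positions are (-3, +2, +4), (+1, -2, +1), (+4, -4, +0), (+4, +1, +5), (-3, +2, +4), (+1, -2, +1), (+4, -4, +0), (+4, +1, +5); they repeat the 4-cycle [(-3, +2, +4), (+1, -2, +1), (+4, -4, +0), (+4, +1, +5)].
step 9: apply (-3, +2, +4) → (-1, -4, 19)

(-1, -4, 19)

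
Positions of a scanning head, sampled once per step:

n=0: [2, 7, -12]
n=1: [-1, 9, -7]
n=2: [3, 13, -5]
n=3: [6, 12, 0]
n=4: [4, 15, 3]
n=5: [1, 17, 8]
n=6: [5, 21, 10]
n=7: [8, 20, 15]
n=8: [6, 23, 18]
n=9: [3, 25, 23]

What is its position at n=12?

[8, 31, 33]

The moves between consecutive positions are [-3, +2, +5], [+4, +4, +2], [+3, -1, +5], [-2, +3, +3], [-3, +2, +5], [+4, +4, +2], [+3, -1, +5], [-2, +3, +3], [-3, +2, +5]; they repeat the 4-cycle [[-3, +2, +5], [+4, +4, +2], [+3, -1, +5], [-2, +3, +3]].
step 10: apply [+4, +4, +2] → [7, 29, 25]
step 11: apply [+3, -1, +5] → [10, 28, 30]
step 12: apply [-2, +3, +3] → [8, 31, 33]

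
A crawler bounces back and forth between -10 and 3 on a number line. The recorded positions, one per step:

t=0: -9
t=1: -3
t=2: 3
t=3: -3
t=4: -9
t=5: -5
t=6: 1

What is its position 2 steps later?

The value travels 6 per step and bounces off the walls at -10 and 3.
  step 7: 1 → -1
  step 8: -1 → -7

-7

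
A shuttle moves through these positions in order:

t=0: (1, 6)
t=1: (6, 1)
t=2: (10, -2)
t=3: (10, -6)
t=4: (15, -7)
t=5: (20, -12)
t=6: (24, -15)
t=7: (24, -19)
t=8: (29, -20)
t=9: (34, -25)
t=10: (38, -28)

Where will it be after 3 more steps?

(48, -38)

Step-to-step displacements: (+5, -5), (+4, -3), (+0, -4), (+5, -1), (+5, -5), (+4, -3), (+0, -4), (+5, -1), (+5, -5), (+4, -3) — a repeating cycle of length 4.
step 11: apply (+0, -4) → (38, -32)
step 12: apply (+5, -1) → (43, -33)
step 13: apply (+5, -5) → (48, -38)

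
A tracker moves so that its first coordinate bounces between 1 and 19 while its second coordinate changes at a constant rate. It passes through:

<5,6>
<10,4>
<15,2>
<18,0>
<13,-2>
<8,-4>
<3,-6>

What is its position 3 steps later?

<14,-12>

The first coordinate reflects between 1 and 19, moving 5 per step.
  step 7: 3 → 4
  step 8: 4 → 9
  step 9: 9 → 14
The second coordinate changes by -2 each step: at step 9 it is -12.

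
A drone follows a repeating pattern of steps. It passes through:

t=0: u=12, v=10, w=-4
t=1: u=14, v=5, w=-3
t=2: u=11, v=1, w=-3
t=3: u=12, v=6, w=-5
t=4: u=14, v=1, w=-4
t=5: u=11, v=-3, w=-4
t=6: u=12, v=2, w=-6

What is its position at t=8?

Step-to-step displacements: (+2, -5, +1), (-3, -4, +0), (+1, +5, -2), (+2, -5, +1), (-3, -4, +0), (+1, +5, -2) — a repeating cycle of length 3.
step 7: apply (+2, -5, +1) → u=14, v=-3, w=-5
step 8: apply (-3, -4, +0) → u=11, v=-7, w=-5

u=11, v=-7, w=-5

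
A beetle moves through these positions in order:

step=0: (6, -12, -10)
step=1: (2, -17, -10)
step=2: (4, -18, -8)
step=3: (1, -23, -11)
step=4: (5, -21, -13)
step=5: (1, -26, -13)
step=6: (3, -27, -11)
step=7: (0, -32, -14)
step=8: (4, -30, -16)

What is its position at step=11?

Differencing gives (-4, -5, +0), (+2, -1, +2), (-3, -5, -3), (+4, +2, -2), (-4, -5, +0), (+2, -1, +2), (-3, -5, -3), (+4, +2, -2). This is the pattern (-4, -5, +0), (+2, -1, +2), (-3, -5, -3), (+4, +2, -2) repeated.
step 9: apply (-4, -5, +0) → (0, -35, -16)
step 10: apply (+2, -1, +2) → (2, -36, -14)
step 11: apply (-3, -5, -3) → (-1, -41, -17)

(-1, -41, -17)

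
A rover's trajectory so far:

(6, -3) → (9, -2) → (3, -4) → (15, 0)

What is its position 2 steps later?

Step-to-step displacements: (+3, +1), (-6, -2), (+12, +4); each is -2× the previous.
step 4: (15, 0) + (-24, -8) → (-9, -8)
step 5: (-9, -8) + (+48, +16) → (39, 8)

(39, 8)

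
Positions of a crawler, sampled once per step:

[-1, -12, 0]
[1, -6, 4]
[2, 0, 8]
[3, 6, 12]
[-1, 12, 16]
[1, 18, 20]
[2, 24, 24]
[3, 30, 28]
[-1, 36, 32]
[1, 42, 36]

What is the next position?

[2, 48, 40]

First: cycles through -1, 1, 2, 3 every 4 steps. Step 10 lands at position 2 of the cycle → 2.
Second: linear, +6 per step → 48 at step 10.
Third: linear, +4 per step → 40 at step 10.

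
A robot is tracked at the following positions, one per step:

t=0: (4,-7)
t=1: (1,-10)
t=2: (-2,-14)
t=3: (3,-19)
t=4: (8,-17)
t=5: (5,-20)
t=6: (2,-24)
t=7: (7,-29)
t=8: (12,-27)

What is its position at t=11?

(11,-39)

Differencing gives (-3,-3), (-3,-4), (+5,-5), (+5,+2), (-3,-3), (-3,-4), (+5,-5), (+5,+2). This is the pattern (-3,-3), (-3,-4), (+5,-5), (+5,+2) repeated.
step 9: apply (-3,-3) → (9,-30)
step 10: apply (-3,-4) → (6,-34)
step 11: apply (+5,-5) → (11,-39)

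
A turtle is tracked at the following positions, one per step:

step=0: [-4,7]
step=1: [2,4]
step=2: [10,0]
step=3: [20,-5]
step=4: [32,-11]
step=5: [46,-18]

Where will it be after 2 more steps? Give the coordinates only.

Successive displacements: [+6,-3], [+8,-4], [+10,-5], [+12,-6], [+14,-7] — each changes by [+2,-1].
step 6: [46,-18] + [+16,-8] → [62,-26]
step 7: [62,-26] + [+18,-9] → [80,-35]

[80,-35]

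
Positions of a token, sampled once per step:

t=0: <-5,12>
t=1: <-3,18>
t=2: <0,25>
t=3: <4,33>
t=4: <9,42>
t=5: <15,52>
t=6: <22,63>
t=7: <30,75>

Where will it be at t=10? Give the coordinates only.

<60,117>

First differences are <+2,+6>, <+3,+7>, <+4,+8>, <+5,+9>, <+6,+10>, <+7,+11>, <+8,+12>; their common second difference is <+1,+1> (constant acceleration).
step 8: <30,75> + <+9,+13> → <39,88>
step 9: <39,88> + <+10,+14> → <49,102>
step 10: <49,102> + <+11,+15> → <60,117>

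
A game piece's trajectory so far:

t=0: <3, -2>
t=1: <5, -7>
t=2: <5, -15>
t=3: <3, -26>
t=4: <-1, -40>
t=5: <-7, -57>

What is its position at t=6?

First differences are <+2, -5>, <+0, -8>, <-2, -11>, <-4, -14>, <-6, -17>; their common second difference is <-2, -3> (constant acceleration).
step 6: <-7, -57> + <-8, -20> → <-15, -77>

<-15, -77>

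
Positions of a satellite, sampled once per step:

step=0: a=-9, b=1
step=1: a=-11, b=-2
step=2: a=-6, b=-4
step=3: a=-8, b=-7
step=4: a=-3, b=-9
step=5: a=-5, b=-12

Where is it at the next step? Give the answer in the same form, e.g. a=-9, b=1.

a=0, b=-14

The moves between consecutive positions are (-2, -3), (+5, -2), (-2, -3), (+5, -2), (-2, -3); they repeat the 2-cycle [(-2, -3), (+5, -2)].
step 6: apply (+5, -2) → a=0, b=-14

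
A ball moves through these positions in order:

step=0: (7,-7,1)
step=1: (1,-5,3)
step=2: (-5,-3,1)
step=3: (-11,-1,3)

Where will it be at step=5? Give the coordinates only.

(-23,3,3)

The first coordinate changes by -6 each step, so at step 5 it is 7 + 5·(-6) = -23.
The second coordinate changes by +2 each step, so at step 5 it is -7 + 5·(2) = 3.
The third coordinate repeats the cycle [1, 3] with period 2; step 5 mod 2 = 1, giving 3.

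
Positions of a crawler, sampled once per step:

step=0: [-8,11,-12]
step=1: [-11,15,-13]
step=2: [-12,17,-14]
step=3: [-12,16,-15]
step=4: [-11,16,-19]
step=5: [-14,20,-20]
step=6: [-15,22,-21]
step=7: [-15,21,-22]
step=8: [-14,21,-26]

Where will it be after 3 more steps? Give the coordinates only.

[-18,26,-29]

The moves between consecutive positions are [-3,+4,-1], [-1,+2,-1], [+0,-1,-1], [+1,+0,-4], [-3,+4,-1], [-1,+2,-1], [+0,-1,-1], [+1,+0,-4]; they repeat the 4-cycle [[-3,+4,-1], [-1,+2,-1], [+0,-1,-1], [+1,+0,-4]].
step 9: apply [-3,+4,-1] → [-17,25,-27]
step 10: apply [-1,+2,-1] → [-18,27,-28]
step 11: apply [+0,-1,-1] → [-18,26,-29]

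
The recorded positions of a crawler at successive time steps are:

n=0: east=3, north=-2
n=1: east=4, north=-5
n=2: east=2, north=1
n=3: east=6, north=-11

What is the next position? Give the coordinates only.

east=-2, north=13

Step-to-step displacements: (+1,-3), (-2,+6), (+4,-12); each is -2× the previous.
step 4: east=6, north=-11 + (-8,+24) → east=-2, north=13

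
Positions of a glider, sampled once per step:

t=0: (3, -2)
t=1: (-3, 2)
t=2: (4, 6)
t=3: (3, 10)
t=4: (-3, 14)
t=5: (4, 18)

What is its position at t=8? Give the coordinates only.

The first coordinate repeats the cycle [3, -3, 4] with period 3; step 8 mod 3 = 2, giving 4.
The second coordinate changes by +4 each step, so at step 8 it is -2 + 8·(4) = 30.

(4, 30)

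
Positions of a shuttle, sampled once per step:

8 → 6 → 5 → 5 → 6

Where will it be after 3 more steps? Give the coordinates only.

Successive displacements: -2, -1, +0, +1 — each changes by +1.
step 5: 6 + 2 → 8
step 6: 8 + 3 → 11
step 7: 11 + 4 → 15

15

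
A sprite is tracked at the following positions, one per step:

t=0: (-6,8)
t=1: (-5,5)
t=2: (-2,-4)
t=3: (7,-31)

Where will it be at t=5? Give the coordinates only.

Step-to-step displacements: (+1,-3), (+3,-9), (+9,-27); each is 3× the previous.
step 4: (7,-31) + (+27,-81) → (34,-112)
step 5: (34,-112) + (+81,-243) → (115,-355)

(115,-355)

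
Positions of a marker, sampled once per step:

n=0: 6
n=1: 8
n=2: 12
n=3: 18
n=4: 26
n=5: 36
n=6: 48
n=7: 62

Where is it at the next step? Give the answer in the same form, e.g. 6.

78

First differences are +2, +4, +6, +8, +10, +12, +14; their common second difference is +2 (constant acceleration).
step 8: 62 + 16 → 78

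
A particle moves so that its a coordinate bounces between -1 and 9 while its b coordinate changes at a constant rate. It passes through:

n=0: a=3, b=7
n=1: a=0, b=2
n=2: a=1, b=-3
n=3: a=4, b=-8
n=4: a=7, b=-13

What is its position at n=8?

The a coordinate reflects between -1 and 9, moving 3 per step.
  step 5: 7 → 8
  step 6: 8 → 5
  step 7: 5 → 2
  step 8: 2 → -1
The b coordinate changes by -5 each step: at step 8 it is -33.

a=-1, b=-33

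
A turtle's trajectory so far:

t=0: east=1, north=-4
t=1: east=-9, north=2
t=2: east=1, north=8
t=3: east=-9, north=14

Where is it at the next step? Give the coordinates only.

East: cycles through 1, -9 every 2 steps. Step 4 lands at position 0 of the cycle → 1.
North: linear, +6 per step → 20 at step 4.

east=1, north=20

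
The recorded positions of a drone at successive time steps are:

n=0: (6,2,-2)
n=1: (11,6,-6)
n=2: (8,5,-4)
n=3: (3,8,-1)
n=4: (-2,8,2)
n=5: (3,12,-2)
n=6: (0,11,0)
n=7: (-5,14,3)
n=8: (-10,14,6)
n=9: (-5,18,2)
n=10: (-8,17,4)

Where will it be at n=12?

Differencing gives (+5,+4,-4), (-3,-1,+2), (-5,+3,+3), (-5,+0,+3), (+5,+4,-4), (-3,-1,+2), (-5,+3,+3), (-5,+0,+3), (+5,+4,-4), (-3,-1,+2). This is the pattern (+5,+4,-4), (-3,-1,+2), (-5,+3,+3), (-5,+0,+3) repeated.
step 11: apply (-5,+3,+3) → (-13,20,7)
step 12: apply (-5,+0,+3) → (-18,20,10)

(-18,20,10)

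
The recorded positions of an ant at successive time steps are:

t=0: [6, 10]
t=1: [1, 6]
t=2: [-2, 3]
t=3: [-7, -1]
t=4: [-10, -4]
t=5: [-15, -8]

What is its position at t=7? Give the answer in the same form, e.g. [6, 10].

Differencing gives [-5, -4], [-3, -3], [-5, -4], [-3, -3], [-5, -4]. This is the pattern [-5, -4], [-3, -3] repeated.
step 6: apply [-3, -3] → [-18, -11]
step 7: apply [-5, -4] → [-23, -15]

[-23, -15]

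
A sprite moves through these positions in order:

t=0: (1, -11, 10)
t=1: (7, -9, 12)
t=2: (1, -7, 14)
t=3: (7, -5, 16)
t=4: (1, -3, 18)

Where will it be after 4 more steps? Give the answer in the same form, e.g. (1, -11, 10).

First: cycles through 1, 7 every 2 steps. Step 8 lands at position 0 of the cycle → 1.
Second: linear, +2 per step → 5 at step 8.
Third: linear, +2 per step → 26 at step 8.

(1, 5, 26)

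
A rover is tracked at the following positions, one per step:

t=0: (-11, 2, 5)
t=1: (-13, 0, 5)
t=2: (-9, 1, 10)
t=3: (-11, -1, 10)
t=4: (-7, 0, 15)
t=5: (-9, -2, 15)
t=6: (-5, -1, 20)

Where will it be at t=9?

(-5, -4, 25)

The moves between consecutive positions are (-2, -2, +0), (+4, +1, +5), (-2, -2, +0), (+4, +1, +5), (-2, -2, +0), (+4, +1, +5); they repeat the 2-cycle [(-2, -2, +0), (+4, +1, +5)].
step 7: apply (-2, -2, +0) → (-7, -3, 20)
step 8: apply (+4, +1, +5) → (-3, -2, 25)
step 9: apply (-2, -2, +0) → (-5, -4, 25)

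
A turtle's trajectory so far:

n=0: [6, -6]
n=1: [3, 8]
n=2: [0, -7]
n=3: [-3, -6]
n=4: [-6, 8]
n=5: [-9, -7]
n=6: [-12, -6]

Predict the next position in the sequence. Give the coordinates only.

[-15, 8]

First: linear, -3 per step → -15 at step 7.
Second: cycles through -6, 8, -7 every 3 steps. Step 7 lands at position 1 of the cycle → 8.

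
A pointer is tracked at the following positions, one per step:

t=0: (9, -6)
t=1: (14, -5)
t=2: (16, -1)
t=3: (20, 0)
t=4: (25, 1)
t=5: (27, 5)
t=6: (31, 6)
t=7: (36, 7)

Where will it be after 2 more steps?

The moves between consecutive positions are (+5, +1), (+2, +4), (+4, +1), (+5, +1), (+2, +4), (+4, +1), (+5, +1); they repeat the 3-cycle [(+5, +1), (+2, +4), (+4, +1)].
step 8: apply (+2, +4) → (38, 11)
step 9: apply (+4, +1) → (42, 12)

(42, 12)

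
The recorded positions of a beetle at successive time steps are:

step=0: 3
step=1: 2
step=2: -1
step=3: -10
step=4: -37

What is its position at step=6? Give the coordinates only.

-361

Consecutive displacements -1, -3, -9, -27 scale by a factor of 3 each step.
step 5: -37 − 81 → -118
step 6: -118 − 243 → -361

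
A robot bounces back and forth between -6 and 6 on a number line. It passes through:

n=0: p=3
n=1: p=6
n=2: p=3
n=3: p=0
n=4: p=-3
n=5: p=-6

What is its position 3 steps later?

p=3

The value travels 3 per step and bounces off the walls at -6 and 6.
  step 6: -6 → -3
  step 7: -3 → 0
  step 8: 0 → 3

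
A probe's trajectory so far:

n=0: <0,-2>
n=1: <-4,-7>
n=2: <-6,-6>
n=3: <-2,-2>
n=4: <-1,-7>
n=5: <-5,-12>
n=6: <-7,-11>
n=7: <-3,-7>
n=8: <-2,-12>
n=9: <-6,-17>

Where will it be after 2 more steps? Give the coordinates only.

<-4,-12>

The moves between consecutive positions are <-4,-5>, <-2,+1>, <+4,+4>, <+1,-5>, <-4,-5>, <-2,+1>, <+4,+4>, <+1,-5>, <-4,-5>; they repeat the 4-cycle [<-4,-5>, <-2,+1>, <+4,+4>, <+1,-5>].
step 10: apply <-2,+1> → <-8,-16>
step 11: apply <+4,+4> → <-4,-12>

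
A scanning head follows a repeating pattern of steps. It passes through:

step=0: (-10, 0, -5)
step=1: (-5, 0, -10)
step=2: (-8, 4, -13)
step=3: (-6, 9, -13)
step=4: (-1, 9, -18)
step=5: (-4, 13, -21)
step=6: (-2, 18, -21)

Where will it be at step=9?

Step-to-step displacements: (+5, +0, -5), (-3, +4, -3), (+2, +5, +0), (+5, +0, -5), (-3, +4, -3), (+2, +5, +0) — a repeating cycle of length 3.
step 7: apply (+5, +0, -5) → (3, 18, -26)
step 8: apply (-3, +4, -3) → (0, 22, -29)
step 9: apply (+2, +5, +0) → (2, 27, -29)

(2, 27, -29)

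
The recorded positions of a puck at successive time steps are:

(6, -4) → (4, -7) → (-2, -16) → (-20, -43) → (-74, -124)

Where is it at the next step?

(-236, -367)

The jumps are (-2, -3), (-6, -9), (-18, -27), (-54, -81) — a geometric progression with ratio 3.
step 5: (-74, -124) + (-162, -243) → (-236, -367)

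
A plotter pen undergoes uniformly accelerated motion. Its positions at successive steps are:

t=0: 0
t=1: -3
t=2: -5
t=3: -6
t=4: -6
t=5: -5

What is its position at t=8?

Successive displacements: -3, -2, -1, +0, +1 — each changes by +1.
step 6: -5 + 2 → -3
step 7: -3 + 3 → 0
step 8: 0 + 4 → 4

4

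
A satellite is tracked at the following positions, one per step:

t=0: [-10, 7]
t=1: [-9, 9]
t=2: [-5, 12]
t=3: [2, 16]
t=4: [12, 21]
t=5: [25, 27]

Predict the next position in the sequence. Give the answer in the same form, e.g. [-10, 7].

[41, 34]

First differences are [+1, +2], [+4, +3], [+7, +4], [+10, +5], [+13, +6]; their common second difference is [+3, +1] (constant acceleration).
step 6: [25, 27] + [+16, +7] → [41, 34]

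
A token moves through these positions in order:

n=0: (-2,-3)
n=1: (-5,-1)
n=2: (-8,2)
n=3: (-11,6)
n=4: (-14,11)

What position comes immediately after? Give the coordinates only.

First differences are (-3,+2), (-3,+3), (-3,+4), (-3,+5); their common second difference is (+0,+1) (constant acceleration).
step 5: (-14,11) + (-3,+6) → (-17,17)

(-17,17)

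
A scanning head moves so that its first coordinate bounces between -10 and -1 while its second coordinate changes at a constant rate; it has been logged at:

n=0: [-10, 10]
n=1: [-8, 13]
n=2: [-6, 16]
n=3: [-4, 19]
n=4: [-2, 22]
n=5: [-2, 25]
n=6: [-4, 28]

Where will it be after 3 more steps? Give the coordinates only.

The first coordinate travels 2 per step and bounces off the walls at -10 and -1.
  step 7: -4 → -6
  step 8: -6 → -8
  step 9: -8 → -10
The second coordinate changes by +3 each step: at step 9 it is 37.

[-10, 37]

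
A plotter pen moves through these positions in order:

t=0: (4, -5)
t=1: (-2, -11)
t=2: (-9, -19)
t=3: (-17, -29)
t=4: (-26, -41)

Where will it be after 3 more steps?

(-59, -89)

Successive displacements: (-6, -6), (-7, -8), (-8, -10), (-9, -12) — each changes by (-1, -2).
step 5: (-26, -41) + (-10, -14) → (-36, -55)
step 6: (-36, -55) + (-11, -16) → (-47, -71)
step 7: (-47, -71) + (-12, -18) → (-59, -89)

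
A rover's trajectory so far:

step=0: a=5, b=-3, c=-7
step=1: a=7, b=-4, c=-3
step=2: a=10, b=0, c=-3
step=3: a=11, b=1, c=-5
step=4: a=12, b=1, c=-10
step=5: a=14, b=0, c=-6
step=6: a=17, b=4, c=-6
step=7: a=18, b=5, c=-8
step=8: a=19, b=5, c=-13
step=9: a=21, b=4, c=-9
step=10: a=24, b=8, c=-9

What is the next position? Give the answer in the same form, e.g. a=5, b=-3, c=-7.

The moves between consecutive positions are (+2, -1, +4), (+3, +4, +0), (+1, +1, -2), (+1, +0, -5), (+2, -1, +4), (+3, +4, +0), (+1, +1, -2), (+1, +0, -5), (+2, -1, +4), (+3, +4, +0); they repeat the 4-cycle [(+2, -1, +4), (+3, +4, +0), (+1, +1, -2), (+1, +0, -5)].
step 11: apply (+1, +1, -2) → a=25, b=9, c=-11

a=25, b=9, c=-11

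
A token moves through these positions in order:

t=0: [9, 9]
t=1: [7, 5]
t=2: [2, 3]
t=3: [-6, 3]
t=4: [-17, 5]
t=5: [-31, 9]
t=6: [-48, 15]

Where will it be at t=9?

Taking differences between consecutive positions: [-2, -4], [-5, -2], [-8, +0], [-11, +2], [-14, +4], [-17, +6]. These grow by [-3, +2] each step.
step 7: [-48, 15] + [-20, +8] → [-68, 23]
step 8: [-68, 23] + [-23, +10] → [-91, 33]
step 9: [-91, 33] + [-26, +12] → [-117, 45]

[-117, 45]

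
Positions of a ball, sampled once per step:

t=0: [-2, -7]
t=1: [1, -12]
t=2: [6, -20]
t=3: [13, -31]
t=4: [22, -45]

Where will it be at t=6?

[46, -82]

Successive displacements: [+3, -5], [+5, -8], [+7, -11], [+9, -14] — each changes by [+2, -3].
step 5: [22, -45] + [+11, -17] → [33, -62]
step 6: [33, -62] + [+13, -20] → [46, -82]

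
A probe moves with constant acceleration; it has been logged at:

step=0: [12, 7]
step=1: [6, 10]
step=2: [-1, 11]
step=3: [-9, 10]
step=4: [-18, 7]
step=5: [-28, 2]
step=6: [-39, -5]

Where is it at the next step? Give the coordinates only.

[-51, -14]

Successive displacements: [-6, +3], [-7, +1], [-8, -1], [-9, -3], [-10, -5], [-11, -7] — each changes by [-1, -2].
step 7: [-39, -5] + [-12, -9] → [-51, -14]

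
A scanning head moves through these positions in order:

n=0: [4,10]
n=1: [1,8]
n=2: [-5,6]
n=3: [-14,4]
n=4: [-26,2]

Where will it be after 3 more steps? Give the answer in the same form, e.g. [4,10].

Taking differences between consecutive positions: [-3,-2], [-6,-2], [-9,-2], [-12,-2]. These grow by [-3,+0] each step.
step 5: [-26,2] + [-15,-2] → [-41,0]
step 6: [-41,0] + [-18,-2] → [-59,-2]
step 7: [-59,-2] + [-21,-2] → [-80,-4]

[-80,-4]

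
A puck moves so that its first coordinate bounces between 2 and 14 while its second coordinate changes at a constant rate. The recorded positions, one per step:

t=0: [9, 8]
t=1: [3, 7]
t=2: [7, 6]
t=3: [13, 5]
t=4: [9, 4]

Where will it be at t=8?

The first coordinate reflects between 2 and 14, moving 6 per step.
  step 5: 9 → 3
  step 6: 3 → 7
  step 7: 7 → 13
  step 8: 13 → 9
The second coordinate changes by -1 each step: at step 8 it is 0.

[9, 0]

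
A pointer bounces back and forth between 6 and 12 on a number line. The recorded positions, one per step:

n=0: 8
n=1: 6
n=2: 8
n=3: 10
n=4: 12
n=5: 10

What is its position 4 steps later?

10

The value reflects between 6 and 12, moving 2 per step.
  step 6: 10 → 8
  step 7: 8 → 6
  step 8: 6 → 8
  step 9: 8 → 10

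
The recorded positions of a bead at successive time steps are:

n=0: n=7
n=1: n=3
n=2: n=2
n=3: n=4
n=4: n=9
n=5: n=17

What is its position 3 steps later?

n=59

Taking differences between consecutive positions: -4, -1, +2, +5, +8. These grow by +3 each step.
step 6: 17 + 11 → n=28
step 7: 28 + 14 → n=42
step 8: 42 + 17 → n=59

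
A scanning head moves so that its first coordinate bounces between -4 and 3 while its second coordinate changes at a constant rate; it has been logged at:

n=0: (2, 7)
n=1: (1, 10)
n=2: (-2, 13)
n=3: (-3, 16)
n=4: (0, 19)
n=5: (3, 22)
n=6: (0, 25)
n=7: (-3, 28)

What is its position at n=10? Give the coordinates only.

(2, 37)

The first coordinate travels 3 per step and bounces off the walls at -4 and 3.
  step 8: -3 → -2
  step 9: -2 → 1
  step 10: 1 → 2
The second coordinate changes by +3 each step: at step 10 it is 37.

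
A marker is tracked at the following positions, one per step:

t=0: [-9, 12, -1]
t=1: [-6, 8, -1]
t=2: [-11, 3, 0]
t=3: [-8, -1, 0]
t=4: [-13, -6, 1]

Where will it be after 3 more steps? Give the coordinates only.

The moves between consecutive positions are [+3, -4, +0], [-5, -5, +1], [+3, -4, +0], [-5, -5, +1]; they repeat the 2-cycle [[+3, -4, +0], [-5, -5, +1]].
step 5: apply [+3, -4, +0] → [-10, -10, 1]
step 6: apply [-5, -5, +1] → [-15, -15, 2]
step 7: apply [+3, -4, +0] → [-12, -19, 2]

[-12, -19, 2]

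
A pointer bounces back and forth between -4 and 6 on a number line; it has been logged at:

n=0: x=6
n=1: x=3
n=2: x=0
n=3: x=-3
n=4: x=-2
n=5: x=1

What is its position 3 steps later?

x=2

The value reflects between -4 and 6, moving 3 per step.
  step 6: 1 → 4
  step 7: 4 → 5
  step 8: 5 → 2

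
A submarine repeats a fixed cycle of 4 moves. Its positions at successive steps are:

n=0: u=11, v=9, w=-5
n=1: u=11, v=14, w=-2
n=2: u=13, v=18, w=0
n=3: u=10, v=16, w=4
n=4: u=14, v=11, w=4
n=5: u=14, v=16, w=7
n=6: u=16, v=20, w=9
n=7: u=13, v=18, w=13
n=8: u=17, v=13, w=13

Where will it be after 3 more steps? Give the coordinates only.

Differencing gives (+0,+5,+3), (+2,+4,+2), (-3,-2,+4), (+4,-5,+0), (+0,+5,+3), (+2,+4,+2), (-3,-2,+4), (+4,-5,+0). This is the pattern (+0,+5,+3), (+2,+4,+2), (-3,-2,+4), (+4,-5,+0) repeated.
step 9: apply (+0,+5,+3) → u=17, v=18, w=16
step 10: apply (+2,+4,+2) → u=19, v=22, w=18
step 11: apply (-3,-2,+4) → u=16, v=20, w=22

u=16, v=20, w=22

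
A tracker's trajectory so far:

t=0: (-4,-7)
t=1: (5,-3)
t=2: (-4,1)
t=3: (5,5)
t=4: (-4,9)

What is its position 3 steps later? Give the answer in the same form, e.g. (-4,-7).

The first coordinate repeats the cycle [-4, 5] with period 2; step 7 mod 2 = 1, giving 5.
The second coordinate changes by +4 each step, so at step 7 it is -7 + 7·(4) = 21.

(5,21)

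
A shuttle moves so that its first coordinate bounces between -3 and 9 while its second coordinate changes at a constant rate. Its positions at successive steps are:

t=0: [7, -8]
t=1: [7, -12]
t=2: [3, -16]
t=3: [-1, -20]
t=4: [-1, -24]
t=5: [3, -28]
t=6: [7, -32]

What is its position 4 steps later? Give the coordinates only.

[-1, -48]

The first coordinate travels 4 per step and bounces off the walls at -3 and 9.
  step 7: 7 → 7
  step 8: 7 → 3
  step 9: 3 → -1
  step 10: -1 → -1
The second coordinate changes by -4 each step: at step 10 it is -48.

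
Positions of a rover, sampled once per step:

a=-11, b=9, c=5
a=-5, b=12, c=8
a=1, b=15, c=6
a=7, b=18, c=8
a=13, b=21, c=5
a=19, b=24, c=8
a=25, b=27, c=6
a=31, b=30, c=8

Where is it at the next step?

a=37, b=33, c=5

The a coordinate changes by +6 each step, so at step 8 it is -11 + 8·(6) = 37.
The b coordinate changes by +3 each step, so at step 8 it is 9 + 8·(3) = 33.
The c coordinate repeats the cycle [5, 8, 6, 8] with period 4; step 8 mod 4 = 0, giving 5.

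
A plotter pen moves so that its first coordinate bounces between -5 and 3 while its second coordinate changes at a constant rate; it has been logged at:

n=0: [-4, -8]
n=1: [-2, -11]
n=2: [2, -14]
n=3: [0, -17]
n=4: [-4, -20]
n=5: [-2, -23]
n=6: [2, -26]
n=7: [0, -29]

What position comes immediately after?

The first coordinate reflects between -5 and 3, moving 4 per step.
  step 8: 0 → -4
The second coordinate changes by -3 each step: at step 8 it is -32.

[-4, -32]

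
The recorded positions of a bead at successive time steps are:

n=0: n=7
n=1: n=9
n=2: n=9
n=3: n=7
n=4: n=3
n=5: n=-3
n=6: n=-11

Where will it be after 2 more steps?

Successive displacements: +2, +0, -2, -4, -6, -8 — each changes by -2.
step 7: -11 − 10 → n=-21
step 8: -21 − 12 → n=-33

n=-33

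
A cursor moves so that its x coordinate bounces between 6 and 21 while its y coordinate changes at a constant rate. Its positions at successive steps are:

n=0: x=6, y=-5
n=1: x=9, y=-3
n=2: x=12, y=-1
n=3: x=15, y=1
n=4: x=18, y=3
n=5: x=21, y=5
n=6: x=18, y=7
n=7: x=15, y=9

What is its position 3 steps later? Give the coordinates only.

x=6, y=15

The x coordinate reflects between 6 and 21, moving 3 per step.
  step 8: 15 → 12
  step 9: 12 → 9
  step 10: 9 → 6
The y coordinate changes by +2 each step: at step 10 it is 15.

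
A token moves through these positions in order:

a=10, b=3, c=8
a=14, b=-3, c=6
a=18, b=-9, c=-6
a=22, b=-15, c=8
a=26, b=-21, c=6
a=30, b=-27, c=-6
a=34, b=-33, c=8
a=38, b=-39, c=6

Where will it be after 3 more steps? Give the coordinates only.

a=50, b=-57, c=6

The a coordinate changes by +4 each step, so at step 10 it is 10 + 10·(4) = 50.
The b coordinate changes by -6 each step, so at step 10 it is 3 + 10·(-6) = -57.
The c coordinate repeats the cycle [8, 6, -6] with period 3; step 10 mod 3 = 1, giving 6.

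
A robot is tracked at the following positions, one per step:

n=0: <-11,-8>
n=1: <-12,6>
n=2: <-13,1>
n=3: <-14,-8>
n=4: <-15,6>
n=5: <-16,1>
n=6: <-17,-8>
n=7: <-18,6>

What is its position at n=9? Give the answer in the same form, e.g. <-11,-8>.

First: linear, -1 per step → -20 at step 9.
Second: cycles through -8, 6, 1 every 3 steps. Step 9 lands at position 0 of the cycle → -8.

<-20,-8>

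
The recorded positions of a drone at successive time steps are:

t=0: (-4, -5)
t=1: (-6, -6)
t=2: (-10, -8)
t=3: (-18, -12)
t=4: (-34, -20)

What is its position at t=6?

The jumps are (-2, -1), (-4, -2), (-8, -4), (-16, -8) — a geometric progression with ratio 2.
step 5: (-34, -20) + (-32, -16) → (-66, -36)
step 6: (-66, -36) + (-64, -32) → (-130, -68)

(-130, -68)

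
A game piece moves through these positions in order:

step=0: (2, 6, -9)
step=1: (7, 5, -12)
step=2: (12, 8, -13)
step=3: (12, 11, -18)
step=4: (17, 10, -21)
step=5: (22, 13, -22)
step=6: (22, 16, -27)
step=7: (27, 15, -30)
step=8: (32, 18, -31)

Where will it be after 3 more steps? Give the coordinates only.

(42, 23, -40)

Step-to-step displacements: (+5, -1, -3), (+5, +3, -1), (+0, +3, -5), (+5, -1, -3), (+5, +3, -1), (+0, +3, -5), (+5, -1, -3), (+5, +3, -1) — a repeating cycle of length 3.
step 9: apply (+0, +3, -5) → (32, 21, -36)
step 10: apply (+5, -1, -3) → (37, 20, -39)
step 11: apply (+5, +3, -1) → (42, 23, -40)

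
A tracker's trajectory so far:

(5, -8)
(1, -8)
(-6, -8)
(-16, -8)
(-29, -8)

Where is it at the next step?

Successive displacements: (-4, +0), (-7, +0), (-10, +0), (-13, +0) — each changes by (-3, +0).
step 5: (-29, -8) + (-16, +0) → (-45, -8)

(-45, -8)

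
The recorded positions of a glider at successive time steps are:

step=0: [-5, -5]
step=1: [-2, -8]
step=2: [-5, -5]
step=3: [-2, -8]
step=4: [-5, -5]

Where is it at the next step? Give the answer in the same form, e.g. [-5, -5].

[-2, -8]

Step-to-step displacements: [+3, -3], [-3, +3], [+3, -3], [-3, +3]; each is -1× the previous.
step 5: [-5, -5] + [+3, -3] → [-2, -8]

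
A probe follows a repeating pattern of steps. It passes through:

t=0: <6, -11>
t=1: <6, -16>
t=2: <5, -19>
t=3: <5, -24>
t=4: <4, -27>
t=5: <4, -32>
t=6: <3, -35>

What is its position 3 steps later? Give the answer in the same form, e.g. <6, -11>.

<2, -48>

The moves between consecutive positions are <+0, -5>, <-1, -3>, <+0, -5>, <-1, -3>, <+0, -5>, <-1, -3>; they repeat the 2-cycle [<+0, -5>, <-1, -3>].
step 7: apply <+0, -5> → <3, -40>
step 8: apply <-1, -3> → <2, -43>
step 9: apply <+0, -5> → <2, -48>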